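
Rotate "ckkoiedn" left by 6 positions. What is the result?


Input: "ckkoiedn", rotate left by 6
First 6 characters: "ckkoie"
Remaining characters: "dn"
Concatenate remaining + first: "dn" + "ckkoie" = "dnckkoie"

dnckkoie


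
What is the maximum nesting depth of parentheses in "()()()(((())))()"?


Input: "()()()(((())))()"
Tracking depth:
  Position 0 '(': depth becomes 1
  Position 1 ')': depth becomes 0
  Position 2 '(': depth becomes 1
  Position 3 ')': depth becomes 0
  Position 4 '(': depth becomes 1
  Position 5 ')': depth becomes 0
  Position 6 '(': depth becomes 1
  Position 7 '(': depth becomes 2
  Position 8 '(': depth becomes 3
  Position 9 '(': depth becomes 4
  Position 10 ')': depth becomes 3
  Position 11 ')': depth becomes 2
  Position 12 ')': depth becomes 1
  Position 13 ')': depth becomes 0
  Position 14 '(': depth becomes 1
  Position 15 ')': depth becomes 0
Maximum depth reached: 4

4


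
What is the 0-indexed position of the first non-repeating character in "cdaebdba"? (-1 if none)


Input: cdaebdba
Character frequencies:
  'a': 2
  'b': 2
  'c': 1
  'd': 2
  'e': 1
Scanning left to right for freq == 1:
  Position 0 ('c'): unique! => answer = 0

0


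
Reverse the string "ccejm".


Input: ccejm
Reading characters right to left:
  Position 4: 'm'
  Position 3: 'j'
  Position 2: 'e'
  Position 1: 'c'
  Position 0: 'c'
Reversed: mjecc

mjecc


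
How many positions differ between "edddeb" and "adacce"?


Comparing "edddeb" and "adacce" position by position:
  Position 0: 'e' vs 'a' => DIFFER
  Position 1: 'd' vs 'd' => same
  Position 2: 'd' vs 'a' => DIFFER
  Position 3: 'd' vs 'c' => DIFFER
  Position 4: 'e' vs 'c' => DIFFER
  Position 5: 'b' vs 'e' => DIFFER
Positions that differ: 5

5


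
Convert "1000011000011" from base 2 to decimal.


Input: "1000011000011" in base 2
Positional expansion:
  Digit '1' (value 1) x 2^12 = 4096
  Digit '0' (value 0) x 2^11 = 0
  Digit '0' (value 0) x 2^10 = 0
  Digit '0' (value 0) x 2^9 = 0
  Digit '0' (value 0) x 2^8 = 0
  Digit '1' (value 1) x 2^7 = 128
  Digit '1' (value 1) x 2^6 = 64
  Digit '0' (value 0) x 2^5 = 0
  Digit '0' (value 0) x 2^4 = 0
  Digit '0' (value 0) x 2^3 = 0
  Digit '0' (value 0) x 2^2 = 0
  Digit '1' (value 1) x 2^1 = 2
  Digit '1' (value 1) x 2^0 = 1
Sum = 4291

4291


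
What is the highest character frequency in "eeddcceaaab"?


Input: eeddcceaaab
Character counts:
  'a': 3
  'b': 1
  'c': 2
  'd': 2
  'e': 3
Maximum frequency: 3

3


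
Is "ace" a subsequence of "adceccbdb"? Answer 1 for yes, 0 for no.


Check if "ace" is a subsequence of "adceccbdb"
Greedy scan:
  Position 0 ('a'): matches sub[0] = 'a'
  Position 1 ('d'): no match needed
  Position 2 ('c'): matches sub[1] = 'c'
  Position 3 ('e'): matches sub[2] = 'e'
  Position 4 ('c'): no match needed
  Position 5 ('c'): no match needed
  Position 6 ('b'): no match needed
  Position 7 ('d'): no match needed
  Position 8 ('b'): no match needed
All 3 characters matched => is a subsequence

1


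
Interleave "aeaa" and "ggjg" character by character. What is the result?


Interleaving "aeaa" and "ggjg":
  Position 0: 'a' from first, 'g' from second => "ag"
  Position 1: 'e' from first, 'g' from second => "eg"
  Position 2: 'a' from first, 'j' from second => "aj"
  Position 3: 'a' from first, 'g' from second => "ag"
Result: agegajag

agegajag


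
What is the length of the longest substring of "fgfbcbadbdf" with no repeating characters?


Input: "fgfbcbadbdf"
Sliding window (track last position of each char):
  Position 0 ('f'): window [0,0] length 1 -- new best
  Position 1 ('g'): window [0,1] length 2 -- new best
  Position 2 ('f'): repeat (last at 0), move window start to 1
  Position 2 ('f'): window [1,2] length 2
  Position 3 ('b'): window [1,3] length 3 -- new best
  Position 4 ('c'): window [1,4] length 4 -- new best
  Position 5 ('b'): repeat (last at 3), move window start to 4
  Position 5 ('b'): window [4,5] length 2
  Position 6 ('a'): window [4,6] length 3
  Position 7 ('d'): window [4,7] length 4
  Position 8 ('b'): repeat (last at 5), move window start to 6
  Position 8 ('b'): window [6,8] length 3
  Position 9 ('d'): repeat (last at 7), move window start to 8
  Position 9 ('d'): window [8,9] length 2
  Position 10 ('f'): window [8,10] length 3
Longest substring with no repeats: "gfbc" with length 4

4


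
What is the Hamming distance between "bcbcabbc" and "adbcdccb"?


Comparing "bcbcabbc" and "adbcdccb" position by position:
  Position 0: 'b' vs 'a' => differ
  Position 1: 'c' vs 'd' => differ
  Position 2: 'b' vs 'b' => same
  Position 3: 'c' vs 'c' => same
  Position 4: 'a' vs 'd' => differ
  Position 5: 'b' vs 'c' => differ
  Position 6: 'b' vs 'c' => differ
  Position 7: 'c' vs 'b' => differ
Total differences (Hamming distance): 6

6


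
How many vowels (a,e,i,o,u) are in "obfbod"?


Input: obfbod
Checking each character:
  'o' at position 0: vowel (running total: 1)
  'b' at position 1: consonant
  'f' at position 2: consonant
  'b' at position 3: consonant
  'o' at position 4: vowel (running total: 2)
  'd' at position 5: consonant
Total vowels: 2

2


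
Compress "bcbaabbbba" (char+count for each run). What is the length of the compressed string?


Input: bcbaabbbba
Runs:
  'b' x 1 => "b1"
  'c' x 1 => "c1"
  'b' x 1 => "b1"
  'a' x 2 => "a2"
  'b' x 4 => "b4"
  'a' x 1 => "a1"
Compressed: "b1c1b1a2b4a1"
Compressed length: 12

12


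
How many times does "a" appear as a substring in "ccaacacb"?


Searching for "a" in "ccaacacb"
Scanning each position:
  Position 0: "c" => no
  Position 1: "c" => no
  Position 2: "a" => MATCH
  Position 3: "a" => MATCH
  Position 4: "c" => no
  Position 5: "a" => MATCH
  Position 6: "c" => no
  Position 7: "b" => no
Total occurrences: 3

3


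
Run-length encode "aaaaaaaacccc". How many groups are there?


Input: aaaaaaaacccc
Scanning for consecutive runs:
  Group 1: 'a' x 8 (positions 0-7)
  Group 2: 'c' x 4 (positions 8-11)
Total groups: 2

2


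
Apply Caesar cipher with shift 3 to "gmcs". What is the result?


Caesar cipher: shift "gmcs" by 3
  'g' (pos 6) + 3 = pos 9 = 'j'
  'm' (pos 12) + 3 = pos 15 = 'p'
  'c' (pos 2) + 3 = pos 5 = 'f'
  's' (pos 18) + 3 = pos 21 = 'v'
Result: jpfv

jpfv


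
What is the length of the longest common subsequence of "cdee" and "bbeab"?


LCS of "cdee" and "bbeab"
DP table:
           b    b    e    a    b
      0    0    0    0    0    0
  c   0    0    0    0    0    0
  d   0    0    0    0    0    0
  e   0    0    0    1    1    1
  e   0    0    0    1    1    1
LCS length = dp[4][5] = 1

1


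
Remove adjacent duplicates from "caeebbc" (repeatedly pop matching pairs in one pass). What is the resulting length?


Input: caeebbc
Stack-based adjacent duplicate removal:
  Read 'c': push. Stack: c
  Read 'a': push. Stack: ca
  Read 'e': push. Stack: cae
  Read 'e': matches stack top 'e' => pop. Stack: ca
  Read 'b': push. Stack: cab
  Read 'b': matches stack top 'b' => pop. Stack: ca
  Read 'c': push. Stack: cac
Final stack: "cac" (length 3)

3


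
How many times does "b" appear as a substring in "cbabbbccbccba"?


Searching for "b" in "cbabbbccbccba"
Scanning each position:
  Position 0: "c" => no
  Position 1: "b" => MATCH
  Position 2: "a" => no
  Position 3: "b" => MATCH
  Position 4: "b" => MATCH
  Position 5: "b" => MATCH
  Position 6: "c" => no
  Position 7: "c" => no
  Position 8: "b" => MATCH
  Position 9: "c" => no
  Position 10: "c" => no
  Position 11: "b" => MATCH
  Position 12: "a" => no
Total occurrences: 6

6


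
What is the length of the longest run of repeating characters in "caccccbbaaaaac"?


Input: "caccccbbaaaaac"
Scanning for longest run:
  Position 1 ('a'): new char, reset run to 1
  Position 2 ('c'): new char, reset run to 1
  Position 3 ('c'): continues run of 'c', length=2
  Position 4 ('c'): continues run of 'c', length=3
  Position 5 ('c'): continues run of 'c', length=4
  Position 6 ('b'): new char, reset run to 1
  Position 7 ('b'): continues run of 'b', length=2
  Position 8 ('a'): new char, reset run to 1
  Position 9 ('a'): continues run of 'a', length=2
  Position 10 ('a'): continues run of 'a', length=3
  Position 11 ('a'): continues run of 'a', length=4
  Position 12 ('a'): continues run of 'a', length=5
  Position 13 ('c'): new char, reset run to 1
Longest run: 'a' with length 5

5


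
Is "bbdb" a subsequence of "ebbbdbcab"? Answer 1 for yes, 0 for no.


Check if "bbdb" is a subsequence of "ebbbdbcab"
Greedy scan:
  Position 0 ('e'): no match needed
  Position 1 ('b'): matches sub[0] = 'b'
  Position 2 ('b'): matches sub[1] = 'b'
  Position 3 ('b'): no match needed
  Position 4 ('d'): matches sub[2] = 'd'
  Position 5 ('b'): matches sub[3] = 'b'
  Position 6 ('c'): no match needed
  Position 7 ('a'): no match needed
  Position 8 ('b'): no match needed
All 4 characters matched => is a subsequence

1


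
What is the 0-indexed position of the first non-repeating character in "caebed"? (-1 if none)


Input: caebed
Character frequencies:
  'a': 1
  'b': 1
  'c': 1
  'd': 1
  'e': 2
Scanning left to right for freq == 1:
  Position 0 ('c'): unique! => answer = 0

0


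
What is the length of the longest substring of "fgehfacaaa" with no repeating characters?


Input: "fgehfacaaa"
Sliding window (track last position of each char):
  Position 0 ('f'): window [0,0] length 1 -- new best
  Position 1 ('g'): window [0,1] length 2 -- new best
  Position 2 ('e'): window [0,2] length 3 -- new best
  Position 3 ('h'): window [0,3] length 4 -- new best
  Position 4 ('f'): repeat (last at 0), move window start to 1
  Position 4 ('f'): window [1,4] length 4
  Position 5 ('a'): window [1,5] length 5 -- new best
  Position 6 ('c'): window [1,6] length 6 -- new best
  Position 7 ('a'): repeat (last at 5), move window start to 6
  Position 7 ('a'): window [6,7] length 2
  Position 8 ('a'): repeat (last at 7), move window start to 8
  Position 8 ('a'): window [8,8] length 1
  Position 9 ('a'): repeat (last at 8), move window start to 9
  Position 9 ('a'): window [9,9] length 1
Longest substring with no repeats: "gehfac" with length 6

6


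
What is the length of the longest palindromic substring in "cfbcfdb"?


Input: "cfbcfdb"
Checking substrings for palindromes:
  No multi-char palindromic substrings found
Longest palindromic substring: "c" with length 1

1


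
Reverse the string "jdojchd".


Input: jdojchd
Reading characters right to left:
  Position 6: 'd'
  Position 5: 'h'
  Position 4: 'c'
  Position 3: 'j'
  Position 2: 'o'
  Position 1: 'd'
  Position 0: 'j'
Reversed: dhcjodj

dhcjodj


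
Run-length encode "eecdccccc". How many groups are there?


Input: eecdccccc
Scanning for consecutive runs:
  Group 1: 'e' x 2 (positions 0-1)
  Group 2: 'c' x 1 (positions 2-2)
  Group 3: 'd' x 1 (positions 3-3)
  Group 4: 'c' x 5 (positions 4-8)
Total groups: 4

4


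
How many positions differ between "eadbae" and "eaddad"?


Comparing "eadbae" and "eaddad" position by position:
  Position 0: 'e' vs 'e' => same
  Position 1: 'a' vs 'a' => same
  Position 2: 'd' vs 'd' => same
  Position 3: 'b' vs 'd' => DIFFER
  Position 4: 'a' vs 'a' => same
  Position 5: 'e' vs 'd' => DIFFER
Positions that differ: 2

2


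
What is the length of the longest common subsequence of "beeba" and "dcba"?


LCS of "beeba" and "dcba"
DP table:
           d    c    b    a
      0    0    0    0    0
  b   0    0    0    1    1
  e   0    0    0    1    1
  e   0    0    0    1    1
  b   0    0    0    1    1
  a   0    0    0    1    2
LCS length = dp[5][4] = 2

2


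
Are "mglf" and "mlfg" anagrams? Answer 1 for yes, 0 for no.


Strings: "mglf", "mlfg"
Sorted first:  fglm
Sorted second: fglm
Sorted forms match => anagrams

1


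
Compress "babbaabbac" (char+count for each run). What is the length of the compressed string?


Input: babbaabbac
Runs:
  'b' x 1 => "b1"
  'a' x 1 => "a1"
  'b' x 2 => "b2"
  'a' x 2 => "a2"
  'b' x 2 => "b2"
  'a' x 1 => "a1"
  'c' x 1 => "c1"
Compressed: "b1a1b2a2b2a1c1"
Compressed length: 14

14


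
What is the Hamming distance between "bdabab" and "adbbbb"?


Comparing "bdabab" and "adbbbb" position by position:
  Position 0: 'b' vs 'a' => differ
  Position 1: 'd' vs 'd' => same
  Position 2: 'a' vs 'b' => differ
  Position 3: 'b' vs 'b' => same
  Position 4: 'a' vs 'b' => differ
  Position 5: 'b' vs 'b' => same
Total differences (Hamming distance): 3

3


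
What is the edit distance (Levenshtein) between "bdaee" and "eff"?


Computing edit distance: "bdaee" -> "eff"
DP table:
           e    f    f
      0    1    2    3
  b   1    1    2    3
  d   2    2    2    3
  a   3    3    3    3
  e   4    3    4    4
  e   5    4    4    5
Edit distance = dp[5][3] = 5

5


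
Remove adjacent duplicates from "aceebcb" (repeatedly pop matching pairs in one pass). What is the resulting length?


Input: aceebcb
Stack-based adjacent duplicate removal:
  Read 'a': push. Stack: a
  Read 'c': push. Stack: ac
  Read 'e': push. Stack: ace
  Read 'e': matches stack top 'e' => pop. Stack: ac
  Read 'b': push. Stack: acb
  Read 'c': push. Stack: acbc
  Read 'b': push. Stack: acbcb
Final stack: "acbcb" (length 5)

5


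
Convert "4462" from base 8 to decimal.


Input: "4462" in base 8
Positional expansion:
  Digit '4' (value 4) x 8^3 = 2048
  Digit '4' (value 4) x 8^2 = 256
  Digit '6' (value 6) x 8^1 = 48
  Digit '2' (value 2) x 8^0 = 2
Sum = 2354

2354


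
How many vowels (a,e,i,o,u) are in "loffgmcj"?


Input: loffgmcj
Checking each character:
  'l' at position 0: consonant
  'o' at position 1: vowel (running total: 1)
  'f' at position 2: consonant
  'f' at position 3: consonant
  'g' at position 4: consonant
  'm' at position 5: consonant
  'c' at position 6: consonant
  'j' at position 7: consonant
Total vowels: 1

1


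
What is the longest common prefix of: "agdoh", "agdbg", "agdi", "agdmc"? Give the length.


Words: agdoh, agdbg, agdi, agdmc
  Position 0: all 'a' => match
  Position 1: all 'g' => match
  Position 2: all 'd' => match
  Position 3: ('o', 'b', 'i', 'm') => mismatch, stop
LCP = "agd" (length 3)

3


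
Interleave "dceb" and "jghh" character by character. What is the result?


Interleaving "dceb" and "jghh":
  Position 0: 'd' from first, 'j' from second => "dj"
  Position 1: 'c' from first, 'g' from second => "cg"
  Position 2: 'e' from first, 'h' from second => "eh"
  Position 3: 'b' from first, 'h' from second => "bh"
Result: djcgehbh

djcgehbh


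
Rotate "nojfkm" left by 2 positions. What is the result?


Input: "nojfkm", rotate left by 2
First 2 characters: "no"
Remaining characters: "jfkm"
Concatenate remaining + first: "jfkm" + "no" = "jfkmno"

jfkmno


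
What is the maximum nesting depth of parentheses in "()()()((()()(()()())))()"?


Input: "()()()((()()(()()())))()"
Tracking depth:
  Position 0 '(': depth becomes 1
  Position 1 ')': depth becomes 0
  Position 2 '(': depth becomes 1
  Position 3 ')': depth becomes 0
  Position 4 '(': depth becomes 1
  Position 5 ')': depth becomes 0
  Position 6 '(': depth becomes 1
  Position 7 '(': depth becomes 2
  Position 8 '(': depth becomes 3
  Position 9 ')': depth becomes 2
  Position 10 '(': depth becomes 3
  Position 11 ')': depth becomes 2
  Position 12 '(': depth becomes 3
  Position 13 '(': depth becomes 4
  Position 14 ')': depth becomes 3
  Position 15 '(': depth becomes 4
  Position 16 ')': depth becomes 3
  Position 17 '(': depth becomes 4
  Position 18 ')': depth becomes 3
  Position 19 ')': depth becomes 2
  Position 20 ')': depth becomes 1
  Position 21 ')': depth becomes 0
  Position 22 '(': depth becomes 1
  Position 23 ')': depth becomes 0
Maximum depth reached: 4

4


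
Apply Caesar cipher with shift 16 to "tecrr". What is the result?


Caesar cipher: shift "tecrr" by 16
  't' (pos 19) + 16 = pos 9 = 'j'
  'e' (pos 4) + 16 = pos 20 = 'u'
  'c' (pos 2) + 16 = pos 18 = 's'
  'r' (pos 17) + 16 = pos 7 = 'h'
  'r' (pos 17) + 16 = pos 7 = 'h'
Result: jushh

jushh


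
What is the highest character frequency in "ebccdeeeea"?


Input: ebccdeeeea
Character counts:
  'a': 1
  'b': 1
  'c': 2
  'd': 1
  'e': 5
Maximum frequency: 5

5


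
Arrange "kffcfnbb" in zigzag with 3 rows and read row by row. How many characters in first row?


Zigzag "kffcfnbb" into 3 rows:
Placing characters:
  'k' => row 0
  'f' => row 1
  'f' => row 2
  'c' => row 1
  'f' => row 0
  'n' => row 1
  'b' => row 2
  'b' => row 1
Rows:
  Row 0: "kf"
  Row 1: "fcnb"
  Row 2: "fb"
First row length: 2

2


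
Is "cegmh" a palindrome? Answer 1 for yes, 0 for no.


Input: cegmh
Reversed: hmgec
  Compare pos 0 ('c') with pos 4 ('h'): MISMATCH
  Compare pos 1 ('e') with pos 3 ('m'): MISMATCH
Result: not a palindrome

0


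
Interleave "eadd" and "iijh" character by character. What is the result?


Interleaving "eadd" and "iijh":
  Position 0: 'e' from first, 'i' from second => "ei"
  Position 1: 'a' from first, 'i' from second => "ai"
  Position 2: 'd' from first, 'j' from second => "dj"
  Position 3: 'd' from first, 'h' from second => "dh"
Result: eiaidjdh

eiaidjdh


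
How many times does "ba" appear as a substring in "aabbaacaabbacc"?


Searching for "ba" in "aabbaacaabbacc"
Scanning each position:
  Position 0: "aa" => no
  Position 1: "ab" => no
  Position 2: "bb" => no
  Position 3: "ba" => MATCH
  Position 4: "aa" => no
  Position 5: "ac" => no
  Position 6: "ca" => no
  Position 7: "aa" => no
  Position 8: "ab" => no
  Position 9: "bb" => no
  Position 10: "ba" => MATCH
  Position 11: "ac" => no
  Position 12: "cc" => no
Total occurrences: 2

2


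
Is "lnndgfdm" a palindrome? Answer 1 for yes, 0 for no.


Input: lnndgfdm
Reversed: mdfgdnnl
  Compare pos 0 ('l') with pos 7 ('m'): MISMATCH
  Compare pos 1 ('n') with pos 6 ('d'): MISMATCH
  Compare pos 2 ('n') with pos 5 ('f'): MISMATCH
  Compare pos 3 ('d') with pos 4 ('g'): MISMATCH
Result: not a palindrome

0


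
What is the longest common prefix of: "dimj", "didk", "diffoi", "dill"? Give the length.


Words: dimj, didk, diffoi, dill
  Position 0: all 'd' => match
  Position 1: all 'i' => match
  Position 2: ('m', 'd', 'f', 'l') => mismatch, stop
LCP = "di" (length 2)

2


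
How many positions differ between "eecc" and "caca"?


Comparing "eecc" and "caca" position by position:
  Position 0: 'e' vs 'c' => DIFFER
  Position 1: 'e' vs 'a' => DIFFER
  Position 2: 'c' vs 'c' => same
  Position 3: 'c' vs 'a' => DIFFER
Positions that differ: 3

3


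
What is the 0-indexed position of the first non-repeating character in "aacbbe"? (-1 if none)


Input: aacbbe
Character frequencies:
  'a': 2
  'b': 2
  'c': 1
  'e': 1
Scanning left to right for freq == 1:
  Position 0 ('a'): freq=2, skip
  Position 1 ('a'): freq=2, skip
  Position 2 ('c'): unique! => answer = 2

2


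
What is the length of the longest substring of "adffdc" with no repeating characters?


Input: "adffdc"
Sliding window (track last position of each char):
  Position 0 ('a'): window [0,0] length 1 -- new best
  Position 1 ('d'): window [0,1] length 2 -- new best
  Position 2 ('f'): window [0,2] length 3 -- new best
  Position 3 ('f'): repeat (last at 2), move window start to 3
  Position 3 ('f'): window [3,3] length 1
  Position 4 ('d'): window [3,4] length 2
  Position 5 ('c'): window [3,5] length 3
Longest substring with no repeats: "adf" with length 3

3


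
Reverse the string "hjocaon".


Input: hjocaon
Reading characters right to left:
  Position 6: 'n'
  Position 5: 'o'
  Position 4: 'a'
  Position 3: 'c'
  Position 2: 'o'
  Position 1: 'j'
  Position 0: 'h'
Reversed: noacojh

noacojh


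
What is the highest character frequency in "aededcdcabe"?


Input: aededcdcabe
Character counts:
  'a': 2
  'b': 1
  'c': 2
  'd': 3
  'e': 3
Maximum frequency: 3

3


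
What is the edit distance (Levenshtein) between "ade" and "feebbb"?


Computing edit distance: "ade" -> "feebbb"
DP table:
           f    e    e    b    b    b
      0    1    2    3    4    5    6
  a   1    1    2    3    4    5    6
  d   2    2    2    3    4    5    6
  e   3    3    2    2    3    4    5
Edit distance = dp[3][6] = 5

5


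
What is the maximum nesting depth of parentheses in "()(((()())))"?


Input: "()(((()())))"
Tracking depth:
  Position 0 '(': depth becomes 1
  Position 1 ')': depth becomes 0
  Position 2 '(': depth becomes 1
  Position 3 '(': depth becomes 2
  Position 4 '(': depth becomes 3
  Position 5 '(': depth becomes 4
  Position 6 ')': depth becomes 3
  Position 7 '(': depth becomes 4
  Position 8 ')': depth becomes 3
  Position 9 ')': depth becomes 2
  Position 10 ')': depth becomes 1
  Position 11 ')': depth becomes 0
Maximum depth reached: 4

4


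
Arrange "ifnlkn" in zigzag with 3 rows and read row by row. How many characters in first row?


Zigzag "ifnlkn" into 3 rows:
Placing characters:
  'i' => row 0
  'f' => row 1
  'n' => row 2
  'l' => row 1
  'k' => row 0
  'n' => row 1
Rows:
  Row 0: "ik"
  Row 1: "fln"
  Row 2: "n"
First row length: 2

2


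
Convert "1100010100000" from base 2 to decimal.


Input: "1100010100000" in base 2
Positional expansion:
  Digit '1' (value 1) x 2^12 = 4096
  Digit '1' (value 1) x 2^11 = 2048
  Digit '0' (value 0) x 2^10 = 0
  Digit '0' (value 0) x 2^9 = 0
  Digit '0' (value 0) x 2^8 = 0
  Digit '1' (value 1) x 2^7 = 128
  Digit '0' (value 0) x 2^6 = 0
  Digit '1' (value 1) x 2^5 = 32
  Digit '0' (value 0) x 2^4 = 0
  Digit '0' (value 0) x 2^3 = 0
  Digit '0' (value 0) x 2^2 = 0
  Digit '0' (value 0) x 2^1 = 0
  Digit '0' (value 0) x 2^0 = 0
Sum = 6304

6304


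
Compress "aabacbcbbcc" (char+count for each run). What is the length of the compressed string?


Input: aabacbcbbcc
Runs:
  'a' x 2 => "a2"
  'b' x 1 => "b1"
  'a' x 1 => "a1"
  'c' x 1 => "c1"
  'b' x 1 => "b1"
  'c' x 1 => "c1"
  'b' x 2 => "b2"
  'c' x 2 => "c2"
Compressed: "a2b1a1c1b1c1b2c2"
Compressed length: 16

16


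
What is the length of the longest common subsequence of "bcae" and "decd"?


LCS of "bcae" and "decd"
DP table:
           d    e    c    d
      0    0    0    0    0
  b   0    0    0    0    0
  c   0    0    0    1    1
  a   0    0    0    1    1
  e   0    0    1    1    1
LCS length = dp[4][4] = 1

1


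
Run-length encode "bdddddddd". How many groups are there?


Input: bdddddddd
Scanning for consecutive runs:
  Group 1: 'b' x 1 (positions 0-0)
  Group 2: 'd' x 8 (positions 1-8)
Total groups: 2

2


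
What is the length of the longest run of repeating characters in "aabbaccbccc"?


Input: "aabbaccbccc"
Scanning for longest run:
  Position 1 ('a'): continues run of 'a', length=2
  Position 2 ('b'): new char, reset run to 1
  Position 3 ('b'): continues run of 'b', length=2
  Position 4 ('a'): new char, reset run to 1
  Position 5 ('c'): new char, reset run to 1
  Position 6 ('c'): continues run of 'c', length=2
  Position 7 ('b'): new char, reset run to 1
  Position 8 ('c'): new char, reset run to 1
  Position 9 ('c'): continues run of 'c', length=2
  Position 10 ('c'): continues run of 'c', length=3
Longest run: 'c' with length 3

3


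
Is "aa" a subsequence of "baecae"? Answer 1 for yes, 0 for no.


Check if "aa" is a subsequence of "baecae"
Greedy scan:
  Position 0 ('b'): no match needed
  Position 1 ('a'): matches sub[0] = 'a'
  Position 2 ('e'): no match needed
  Position 3 ('c'): no match needed
  Position 4 ('a'): matches sub[1] = 'a'
  Position 5 ('e'): no match needed
All 2 characters matched => is a subsequence

1


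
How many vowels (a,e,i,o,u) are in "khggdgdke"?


Input: khggdgdke
Checking each character:
  'k' at position 0: consonant
  'h' at position 1: consonant
  'g' at position 2: consonant
  'g' at position 3: consonant
  'd' at position 4: consonant
  'g' at position 5: consonant
  'd' at position 6: consonant
  'k' at position 7: consonant
  'e' at position 8: vowel (running total: 1)
Total vowels: 1

1


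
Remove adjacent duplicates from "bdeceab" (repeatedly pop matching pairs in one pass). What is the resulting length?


Input: bdeceab
Stack-based adjacent duplicate removal:
  Read 'b': push. Stack: b
  Read 'd': push. Stack: bd
  Read 'e': push. Stack: bde
  Read 'c': push. Stack: bdec
  Read 'e': push. Stack: bdece
  Read 'a': push. Stack: bdecea
  Read 'b': push. Stack: bdeceab
Final stack: "bdeceab" (length 7)

7


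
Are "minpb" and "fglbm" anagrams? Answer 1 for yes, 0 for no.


Strings: "minpb", "fglbm"
Sorted first:  bimnp
Sorted second: bfglm
Differ at position 1: 'i' vs 'f' => not anagrams

0


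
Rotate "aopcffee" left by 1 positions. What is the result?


Input: "aopcffee", rotate left by 1
First 1 characters: "a"
Remaining characters: "opcffee"
Concatenate remaining + first: "opcffee" + "a" = "opcffeea"

opcffeea


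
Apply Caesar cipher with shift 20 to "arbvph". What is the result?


Caesar cipher: shift "arbvph" by 20
  'a' (pos 0) + 20 = pos 20 = 'u'
  'r' (pos 17) + 20 = pos 11 = 'l'
  'b' (pos 1) + 20 = pos 21 = 'v'
  'v' (pos 21) + 20 = pos 15 = 'p'
  'p' (pos 15) + 20 = pos 9 = 'j'
  'h' (pos 7) + 20 = pos 1 = 'b'
Result: ulvpjb

ulvpjb


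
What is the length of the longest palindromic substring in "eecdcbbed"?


Input: "eecdcbbed"
Checking substrings for palindromes:
  [2:5] "cdc" (len 3) => palindrome
  [0:2] "ee" (len 2) => palindrome
  [5:7] "bb" (len 2) => palindrome
Longest palindromic substring: "cdc" with length 3

3


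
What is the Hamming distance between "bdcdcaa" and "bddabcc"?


Comparing "bdcdcaa" and "bddabcc" position by position:
  Position 0: 'b' vs 'b' => same
  Position 1: 'd' vs 'd' => same
  Position 2: 'c' vs 'd' => differ
  Position 3: 'd' vs 'a' => differ
  Position 4: 'c' vs 'b' => differ
  Position 5: 'a' vs 'c' => differ
  Position 6: 'a' vs 'c' => differ
Total differences (Hamming distance): 5

5


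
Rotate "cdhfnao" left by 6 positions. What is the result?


Input: "cdhfnao", rotate left by 6
First 6 characters: "cdhfna"
Remaining characters: "o"
Concatenate remaining + first: "o" + "cdhfna" = "ocdhfna"

ocdhfna


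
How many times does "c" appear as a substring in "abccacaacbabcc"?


Searching for "c" in "abccacaacbabcc"
Scanning each position:
  Position 0: "a" => no
  Position 1: "b" => no
  Position 2: "c" => MATCH
  Position 3: "c" => MATCH
  Position 4: "a" => no
  Position 5: "c" => MATCH
  Position 6: "a" => no
  Position 7: "a" => no
  Position 8: "c" => MATCH
  Position 9: "b" => no
  Position 10: "a" => no
  Position 11: "b" => no
  Position 12: "c" => MATCH
  Position 13: "c" => MATCH
Total occurrences: 6

6


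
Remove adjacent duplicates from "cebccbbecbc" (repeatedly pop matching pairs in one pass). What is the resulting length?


Input: cebccbbecbc
Stack-based adjacent duplicate removal:
  Read 'c': push. Stack: c
  Read 'e': push. Stack: ce
  Read 'b': push. Stack: ceb
  Read 'c': push. Stack: cebc
  Read 'c': matches stack top 'c' => pop. Stack: ceb
  Read 'b': matches stack top 'b' => pop. Stack: ce
  Read 'b': push. Stack: ceb
  Read 'e': push. Stack: cebe
  Read 'c': push. Stack: cebec
  Read 'b': push. Stack: cebecb
  Read 'c': push. Stack: cebecbc
Final stack: "cebecbc" (length 7)

7


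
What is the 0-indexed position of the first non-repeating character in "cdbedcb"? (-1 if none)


Input: cdbedcb
Character frequencies:
  'b': 2
  'c': 2
  'd': 2
  'e': 1
Scanning left to right for freq == 1:
  Position 0 ('c'): freq=2, skip
  Position 1 ('d'): freq=2, skip
  Position 2 ('b'): freq=2, skip
  Position 3 ('e'): unique! => answer = 3

3


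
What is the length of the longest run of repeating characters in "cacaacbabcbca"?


Input: "cacaacbabcbca"
Scanning for longest run:
  Position 1 ('a'): new char, reset run to 1
  Position 2 ('c'): new char, reset run to 1
  Position 3 ('a'): new char, reset run to 1
  Position 4 ('a'): continues run of 'a', length=2
  Position 5 ('c'): new char, reset run to 1
  Position 6 ('b'): new char, reset run to 1
  Position 7 ('a'): new char, reset run to 1
  Position 8 ('b'): new char, reset run to 1
  Position 9 ('c'): new char, reset run to 1
  Position 10 ('b'): new char, reset run to 1
  Position 11 ('c'): new char, reset run to 1
  Position 12 ('a'): new char, reset run to 1
Longest run: 'a' with length 2

2


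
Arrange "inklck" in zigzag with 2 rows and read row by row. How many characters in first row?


Zigzag "inklck" into 2 rows:
Placing characters:
  'i' => row 0
  'n' => row 1
  'k' => row 0
  'l' => row 1
  'c' => row 0
  'k' => row 1
Rows:
  Row 0: "ikc"
  Row 1: "nlk"
First row length: 3

3


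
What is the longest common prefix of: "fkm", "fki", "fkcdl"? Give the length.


Words: fkm, fki, fkcdl
  Position 0: all 'f' => match
  Position 1: all 'k' => match
  Position 2: ('m', 'i', 'c') => mismatch, stop
LCP = "fk" (length 2)

2


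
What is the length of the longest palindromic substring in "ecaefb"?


Input: "ecaefb"
Checking substrings for palindromes:
  No multi-char palindromic substrings found
Longest palindromic substring: "e" with length 1

1


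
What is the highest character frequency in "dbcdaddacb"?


Input: dbcdaddacb
Character counts:
  'a': 2
  'b': 2
  'c': 2
  'd': 4
Maximum frequency: 4

4


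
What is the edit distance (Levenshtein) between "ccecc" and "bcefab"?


Computing edit distance: "ccecc" -> "bcefab"
DP table:
           b    c    e    f    a    b
      0    1    2    3    4    5    6
  c   1    1    1    2    3    4    5
  c   2    2    1    2    3    4    5
  e   3    3    2    1    2    3    4
  c   4    4    3    2    2    3    4
  c   5    5    4    3    3    3    4
Edit distance = dp[5][6] = 4

4


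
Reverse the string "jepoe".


Input: jepoe
Reading characters right to left:
  Position 4: 'e'
  Position 3: 'o'
  Position 2: 'p'
  Position 1: 'e'
  Position 0: 'j'
Reversed: eopej

eopej


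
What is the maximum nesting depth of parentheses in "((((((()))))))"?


Input: "((((((()))))))"
Tracking depth:
  Position 0 '(': depth becomes 1
  Position 1 '(': depth becomes 2
  Position 2 '(': depth becomes 3
  Position 3 '(': depth becomes 4
  Position 4 '(': depth becomes 5
  Position 5 '(': depth becomes 6
  Position 6 '(': depth becomes 7
  Position 7 ')': depth becomes 6
  Position 8 ')': depth becomes 5
  Position 9 ')': depth becomes 4
  Position 10 ')': depth becomes 3
  Position 11 ')': depth becomes 2
  Position 12 ')': depth becomes 1
  Position 13 ')': depth becomes 0
Maximum depth reached: 7

7


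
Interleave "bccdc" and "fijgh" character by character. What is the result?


Interleaving "bccdc" and "fijgh":
  Position 0: 'b' from first, 'f' from second => "bf"
  Position 1: 'c' from first, 'i' from second => "ci"
  Position 2: 'c' from first, 'j' from second => "cj"
  Position 3: 'd' from first, 'g' from second => "dg"
  Position 4: 'c' from first, 'h' from second => "ch"
Result: bfcicjdgch

bfcicjdgch


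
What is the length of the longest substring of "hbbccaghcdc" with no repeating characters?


Input: "hbbccaghcdc"
Sliding window (track last position of each char):
  Position 0 ('h'): window [0,0] length 1 -- new best
  Position 1 ('b'): window [0,1] length 2 -- new best
  Position 2 ('b'): repeat (last at 1), move window start to 2
  Position 2 ('b'): window [2,2] length 1
  Position 3 ('c'): window [2,3] length 2
  Position 4 ('c'): repeat (last at 3), move window start to 4
  Position 4 ('c'): window [4,4] length 1
  Position 5 ('a'): window [4,5] length 2
  Position 6 ('g'): window [4,6] length 3 -- new best
  Position 7 ('h'): window [4,7] length 4 -- new best
  Position 8 ('c'): repeat (last at 4), move window start to 5
  Position 8 ('c'): window [5,8] length 4
  Position 9 ('d'): window [5,9] length 5 -- new best
  Position 10 ('c'): repeat (last at 8), move window start to 9
  Position 10 ('c'): window [9,10] length 2
Longest substring with no repeats: "aghcd" with length 5

5


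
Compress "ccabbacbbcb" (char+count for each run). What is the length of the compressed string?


Input: ccabbacbbcb
Runs:
  'c' x 2 => "c2"
  'a' x 1 => "a1"
  'b' x 2 => "b2"
  'a' x 1 => "a1"
  'c' x 1 => "c1"
  'b' x 2 => "b2"
  'c' x 1 => "c1"
  'b' x 1 => "b1"
Compressed: "c2a1b2a1c1b2c1b1"
Compressed length: 16

16


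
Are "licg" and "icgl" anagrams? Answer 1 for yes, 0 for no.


Strings: "licg", "icgl"
Sorted first:  cgil
Sorted second: cgil
Sorted forms match => anagrams

1


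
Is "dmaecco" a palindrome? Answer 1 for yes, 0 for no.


Input: dmaecco
Reversed: occeamd
  Compare pos 0 ('d') with pos 6 ('o'): MISMATCH
  Compare pos 1 ('m') with pos 5 ('c'): MISMATCH
  Compare pos 2 ('a') with pos 4 ('c'): MISMATCH
Result: not a palindrome

0


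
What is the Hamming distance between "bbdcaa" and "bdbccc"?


Comparing "bbdcaa" and "bdbccc" position by position:
  Position 0: 'b' vs 'b' => same
  Position 1: 'b' vs 'd' => differ
  Position 2: 'd' vs 'b' => differ
  Position 3: 'c' vs 'c' => same
  Position 4: 'a' vs 'c' => differ
  Position 5: 'a' vs 'c' => differ
Total differences (Hamming distance): 4

4


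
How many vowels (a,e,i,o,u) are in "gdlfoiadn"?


Input: gdlfoiadn
Checking each character:
  'g' at position 0: consonant
  'd' at position 1: consonant
  'l' at position 2: consonant
  'f' at position 3: consonant
  'o' at position 4: vowel (running total: 1)
  'i' at position 5: vowel (running total: 2)
  'a' at position 6: vowel (running total: 3)
  'd' at position 7: consonant
  'n' at position 8: consonant
Total vowels: 3

3


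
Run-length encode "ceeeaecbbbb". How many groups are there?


Input: ceeeaecbbbb
Scanning for consecutive runs:
  Group 1: 'c' x 1 (positions 0-0)
  Group 2: 'e' x 3 (positions 1-3)
  Group 3: 'a' x 1 (positions 4-4)
  Group 4: 'e' x 1 (positions 5-5)
  Group 5: 'c' x 1 (positions 6-6)
  Group 6: 'b' x 4 (positions 7-10)
Total groups: 6

6


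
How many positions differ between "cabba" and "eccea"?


Comparing "cabba" and "eccea" position by position:
  Position 0: 'c' vs 'e' => DIFFER
  Position 1: 'a' vs 'c' => DIFFER
  Position 2: 'b' vs 'c' => DIFFER
  Position 3: 'b' vs 'e' => DIFFER
  Position 4: 'a' vs 'a' => same
Positions that differ: 4

4


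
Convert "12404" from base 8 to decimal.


Input: "12404" in base 8
Positional expansion:
  Digit '1' (value 1) x 8^4 = 4096
  Digit '2' (value 2) x 8^3 = 1024
  Digit '4' (value 4) x 8^2 = 256
  Digit '0' (value 0) x 8^1 = 0
  Digit '4' (value 4) x 8^0 = 4
Sum = 5380

5380


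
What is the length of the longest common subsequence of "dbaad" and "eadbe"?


LCS of "dbaad" and "eadbe"
DP table:
           e    a    d    b    e
      0    0    0    0    0    0
  d   0    0    0    1    1    1
  b   0    0    0    1    2    2
  a   0    0    1    1    2    2
  a   0    0    1    1    2    2
  d   0    0    1    2    2    2
LCS length = dp[5][5] = 2

2


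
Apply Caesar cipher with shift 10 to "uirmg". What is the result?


Caesar cipher: shift "uirmg" by 10
  'u' (pos 20) + 10 = pos 4 = 'e'
  'i' (pos 8) + 10 = pos 18 = 's'
  'r' (pos 17) + 10 = pos 1 = 'b'
  'm' (pos 12) + 10 = pos 22 = 'w'
  'g' (pos 6) + 10 = pos 16 = 'q'
Result: esbwq

esbwq


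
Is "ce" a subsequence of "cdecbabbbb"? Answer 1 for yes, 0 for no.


Check if "ce" is a subsequence of "cdecbabbbb"
Greedy scan:
  Position 0 ('c'): matches sub[0] = 'c'
  Position 1 ('d'): no match needed
  Position 2 ('e'): matches sub[1] = 'e'
  Position 3 ('c'): no match needed
  Position 4 ('b'): no match needed
  Position 5 ('a'): no match needed
  Position 6 ('b'): no match needed
  Position 7 ('b'): no match needed
  Position 8 ('b'): no match needed
  Position 9 ('b'): no match needed
All 2 characters matched => is a subsequence

1


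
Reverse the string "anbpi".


Input: anbpi
Reading characters right to left:
  Position 4: 'i'
  Position 3: 'p'
  Position 2: 'b'
  Position 1: 'n'
  Position 0: 'a'
Reversed: ipbna

ipbna


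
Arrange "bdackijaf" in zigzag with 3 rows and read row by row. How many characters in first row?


Zigzag "bdackijaf" into 3 rows:
Placing characters:
  'b' => row 0
  'd' => row 1
  'a' => row 2
  'c' => row 1
  'k' => row 0
  'i' => row 1
  'j' => row 2
  'a' => row 1
  'f' => row 0
Rows:
  Row 0: "bkf"
  Row 1: "dcia"
  Row 2: "aj"
First row length: 3

3


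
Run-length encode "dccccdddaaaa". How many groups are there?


Input: dccccdddaaaa
Scanning for consecutive runs:
  Group 1: 'd' x 1 (positions 0-0)
  Group 2: 'c' x 4 (positions 1-4)
  Group 3: 'd' x 3 (positions 5-7)
  Group 4: 'a' x 4 (positions 8-11)
Total groups: 4

4


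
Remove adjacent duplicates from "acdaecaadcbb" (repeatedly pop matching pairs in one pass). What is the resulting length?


Input: acdaecaadcbb
Stack-based adjacent duplicate removal:
  Read 'a': push. Stack: a
  Read 'c': push. Stack: ac
  Read 'd': push. Stack: acd
  Read 'a': push. Stack: acda
  Read 'e': push. Stack: acdae
  Read 'c': push. Stack: acdaec
  Read 'a': push. Stack: acdaeca
  Read 'a': matches stack top 'a' => pop. Stack: acdaec
  Read 'd': push. Stack: acdaecd
  Read 'c': push. Stack: acdaecdc
  Read 'b': push. Stack: acdaecdcb
  Read 'b': matches stack top 'b' => pop. Stack: acdaecdc
Final stack: "acdaecdc" (length 8)

8


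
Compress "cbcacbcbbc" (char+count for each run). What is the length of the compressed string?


Input: cbcacbcbbc
Runs:
  'c' x 1 => "c1"
  'b' x 1 => "b1"
  'c' x 1 => "c1"
  'a' x 1 => "a1"
  'c' x 1 => "c1"
  'b' x 1 => "b1"
  'c' x 1 => "c1"
  'b' x 2 => "b2"
  'c' x 1 => "c1"
Compressed: "c1b1c1a1c1b1c1b2c1"
Compressed length: 18

18


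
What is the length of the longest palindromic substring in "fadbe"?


Input: "fadbe"
Checking substrings for palindromes:
  No multi-char palindromic substrings found
Longest palindromic substring: "f" with length 1

1


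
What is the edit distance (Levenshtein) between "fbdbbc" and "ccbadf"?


Computing edit distance: "fbdbbc" -> "ccbadf"
DP table:
           c    c    b    a    d    f
      0    1    2    3    4    5    6
  f   1    1    2    3    4    5    5
  b   2    2    2    2    3    4    5
  d   3    3    3    3    3    3    4
  b   4    4    4    3    4    4    4
  b   5    5    5    4    4    5    5
  c   6    5    5    5    5    5    6
Edit distance = dp[6][6] = 6

6


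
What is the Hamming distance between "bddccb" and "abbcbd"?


Comparing "bddccb" and "abbcbd" position by position:
  Position 0: 'b' vs 'a' => differ
  Position 1: 'd' vs 'b' => differ
  Position 2: 'd' vs 'b' => differ
  Position 3: 'c' vs 'c' => same
  Position 4: 'c' vs 'b' => differ
  Position 5: 'b' vs 'd' => differ
Total differences (Hamming distance): 5

5


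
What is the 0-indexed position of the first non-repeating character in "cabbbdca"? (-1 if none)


Input: cabbbdca
Character frequencies:
  'a': 2
  'b': 3
  'c': 2
  'd': 1
Scanning left to right for freq == 1:
  Position 0 ('c'): freq=2, skip
  Position 1 ('a'): freq=2, skip
  Position 2 ('b'): freq=3, skip
  Position 3 ('b'): freq=3, skip
  Position 4 ('b'): freq=3, skip
  Position 5 ('d'): unique! => answer = 5

5


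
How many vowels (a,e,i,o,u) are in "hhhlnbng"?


Input: hhhlnbng
Checking each character:
  'h' at position 0: consonant
  'h' at position 1: consonant
  'h' at position 2: consonant
  'l' at position 3: consonant
  'n' at position 4: consonant
  'b' at position 5: consonant
  'n' at position 6: consonant
  'g' at position 7: consonant
Total vowels: 0

0


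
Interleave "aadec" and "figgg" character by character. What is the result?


Interleaving "aadec" and "figgg":
  Position 0: 'a' from first, 'f' from second => "af"
  Position 1: 'a' from first, 'i' from second => "ai"
  Position 2: 'd' from first, 'g' from second => "dg"
  Position 3: 'e' from first, 'g' from second => "eg"
  Position 4: 'c' from first, 'g' from second => "cg"
Result: afaidgegcg

afaidgegcg


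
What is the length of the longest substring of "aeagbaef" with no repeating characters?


Input: "aeagbaef"
Sliding window (track last position of each char):
  Position 0 ('a'): window [0,0] length 1 -- new best
  Position 1 ('e'): window [0,1] length 2 -- new best
  Position 2 ('a'): repeat (last at 0), move window start to 1
  Position 2 ('a'): window [1,2] length 2
  Position 3 ('g'): window [1,3] length 3 -- new best
  Position 4 ('b'): window [1,4] length 4 -- new best
  Position 5 ('a'): repeat (last at 2), move window start to 3
  Position 5 ('a'): window [3,5] length 3
  Position 6 ('e'): window [3,6] length 4
  Position 7 ('f'): window [3,7] length 5 -- new best
Longest substring with no repeats: "gbaef" with length 5

5
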